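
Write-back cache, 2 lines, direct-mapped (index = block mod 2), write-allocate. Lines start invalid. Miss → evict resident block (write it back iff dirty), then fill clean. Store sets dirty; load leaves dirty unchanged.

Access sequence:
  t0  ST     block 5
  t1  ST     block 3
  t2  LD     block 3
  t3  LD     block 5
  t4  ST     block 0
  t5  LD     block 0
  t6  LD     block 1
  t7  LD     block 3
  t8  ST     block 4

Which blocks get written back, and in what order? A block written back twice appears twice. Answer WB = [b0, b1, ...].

WB = [5, 3, 0]

0: W B5 -> L1 miss  d=D]
1: W B3 -> L1 miss wb->B5  d=D]
2: R B3 -> L1 hit  d=D]
3: R B5 -> L1 miss wb->B3  d=-]
4: W B0 -> L0 miss  d=D]
5: R B0 -> L0 hit  d=D]
6: R B1 -> L1 miss  d=-]
7: R B3 -> L1 miss  d=-]
8: W B4 -> L0 miss wb->B0  d=D]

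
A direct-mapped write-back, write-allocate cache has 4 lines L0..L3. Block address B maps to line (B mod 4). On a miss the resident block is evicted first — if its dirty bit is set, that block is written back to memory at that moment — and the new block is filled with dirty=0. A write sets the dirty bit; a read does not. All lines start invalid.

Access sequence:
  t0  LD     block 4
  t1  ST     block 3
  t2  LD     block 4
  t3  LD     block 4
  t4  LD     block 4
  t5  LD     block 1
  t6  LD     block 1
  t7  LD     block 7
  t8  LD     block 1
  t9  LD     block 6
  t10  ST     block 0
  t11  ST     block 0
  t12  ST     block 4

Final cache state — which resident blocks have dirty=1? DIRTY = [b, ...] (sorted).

DIRTY = [4]

  0 | R B4 → L0 miss [-]
  1 | W B3 → L3 miss [D]
  2 | R B4 → L0 hit [-]
  3 | R B4 → L0 hit [-]
  4 | R B4 → L0 hit [-]
  5 | R B1 → L1 miss [-]
  6 | R B1 → L1 hit [-]
  7 | R B7 → L3 miss wb→B3 [-]
  8 | R B1 → L1 hit [-]
  9 | R B6 → L2 miss [-]
  10 | W B0 → L0 miss [D]
  11 | W B0 → L0 hit [D]
  12 | W B4 → L0 miss wb→B0 [D]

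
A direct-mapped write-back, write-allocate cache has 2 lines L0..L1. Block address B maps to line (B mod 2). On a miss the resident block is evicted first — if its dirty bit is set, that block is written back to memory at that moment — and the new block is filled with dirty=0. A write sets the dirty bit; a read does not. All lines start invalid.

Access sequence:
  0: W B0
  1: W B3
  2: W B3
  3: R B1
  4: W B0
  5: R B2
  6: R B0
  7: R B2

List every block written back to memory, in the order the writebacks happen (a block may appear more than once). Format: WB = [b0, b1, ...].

  0 | W B0 → L0 miss [D]
  1 | W B3 → L1 miss [D]
  2 | W B3 → L1 hit [D]
  3 | R B1 → L1 miss wb→B3 [-]
  4 | W B0 → L0 hit [D]
  5 | R B2 → L0 miss wb→B0 [-]
  6 | R B0 → L0 miss [-]
  7 | R B2 → L0 miss [-]

WB = [3, 0]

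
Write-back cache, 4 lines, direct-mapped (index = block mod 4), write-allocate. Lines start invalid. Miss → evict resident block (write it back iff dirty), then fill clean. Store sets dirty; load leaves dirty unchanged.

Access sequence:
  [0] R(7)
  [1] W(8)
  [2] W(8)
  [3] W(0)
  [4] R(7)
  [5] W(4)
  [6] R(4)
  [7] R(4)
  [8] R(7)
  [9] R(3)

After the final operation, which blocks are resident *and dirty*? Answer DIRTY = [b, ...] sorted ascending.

DIRTY = [4]

0: R B7 -> L3 miss  d=-]
1: W B8 -> L0 miss  d=D]
2: W B8 -> L0 hit  d=D]
3: W B0 -> L0 miss wb->B8  d=D]
4: R B7 -> L3 hit  d=-]
5: W B4 -> L0 miss wb->B0  d=D]
6: R B4 -> L0 hit  d=D]
7: R B4 -> L0 hit  d=D]
8: R B7 -> L3 hit  d=-]
9: R B3 -> L3 miss  d=-]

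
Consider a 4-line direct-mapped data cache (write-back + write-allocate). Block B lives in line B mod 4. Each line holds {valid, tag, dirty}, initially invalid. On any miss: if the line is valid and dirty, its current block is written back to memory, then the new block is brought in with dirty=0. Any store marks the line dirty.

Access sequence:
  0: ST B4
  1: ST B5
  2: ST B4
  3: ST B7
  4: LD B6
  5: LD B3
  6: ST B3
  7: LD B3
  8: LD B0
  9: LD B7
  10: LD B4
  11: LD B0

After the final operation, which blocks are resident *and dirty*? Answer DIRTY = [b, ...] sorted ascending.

DIRTY = [5]

0: W B4 -> L0 miss  d=D]
1: W B5 -> L1 miss  d=D]
2: W B4 -> L0 hit  d=D]
3: W B7 -> L3 miss  d=D]
4: R B6 -> L2 miss  d=-]
5: R B3 -> L3 miss wb->B7  d=-]
6: W B3 -> L3 hit  d=D]
7: R B3 -> L3 hit  d=D]
8: R B0 -> L0 miss wb->B4  d=-]
9: R B7 -> L3 miss wb->B3  d=-]
10: R B4 -> L0 miss  d=-]
11: R B0 -> L0 miss  d=-]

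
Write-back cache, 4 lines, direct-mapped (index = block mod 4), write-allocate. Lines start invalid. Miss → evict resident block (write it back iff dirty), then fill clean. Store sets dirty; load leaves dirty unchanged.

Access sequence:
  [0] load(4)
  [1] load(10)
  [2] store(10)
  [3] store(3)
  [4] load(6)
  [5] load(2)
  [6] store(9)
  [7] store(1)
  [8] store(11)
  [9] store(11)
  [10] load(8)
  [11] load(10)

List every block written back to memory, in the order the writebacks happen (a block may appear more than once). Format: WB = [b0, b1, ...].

0: R B4 -> L0 miss  d=-]
1: R B10 -> L2 miss  d=-]
2: W B10 -> L2 hit  d=D]
3: W B3 -> L3 miss  d=D]
4: R B6 -> L2 miss wb->B10  d=-]
5: R B2 -> L2 miss  d=-]
6: W B9 -> L1 miss  d=D]
7: W B1 -> L1 miss wb->B9  d=D]
8: W B11 -> L3 miss wb->B3  d=D]
9: W B11 -> L3 hit  d=D]
10: R B8 -> L0 miss  d=-]
11: R B10 -> L2 miss  d=-]

WB = [10, 9, 3]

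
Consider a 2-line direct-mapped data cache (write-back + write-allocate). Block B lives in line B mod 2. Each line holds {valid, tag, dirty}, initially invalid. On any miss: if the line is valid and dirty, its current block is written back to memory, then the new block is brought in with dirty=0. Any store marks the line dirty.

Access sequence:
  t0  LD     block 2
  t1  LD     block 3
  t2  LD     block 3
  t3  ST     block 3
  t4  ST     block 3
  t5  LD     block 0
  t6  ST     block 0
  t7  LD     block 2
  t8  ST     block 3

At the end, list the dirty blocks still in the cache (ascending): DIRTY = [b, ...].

  0 | R B2 → L0 miss [-]
  1 | R B3 → L1 miss [-]
  2 | R B3 → L1 hit [-]
  3 | W B3 → L1 hit [D]
  4 | W B3 → L1 hit [D]
  5 | R B0 → L0 miss [-]
  6 | W B0 → L0 hit [D]
  7 | R B2 → L0 miss wb→B0 [-]
  8 | W B3 → L1 hit [D]

DIRTY = [3]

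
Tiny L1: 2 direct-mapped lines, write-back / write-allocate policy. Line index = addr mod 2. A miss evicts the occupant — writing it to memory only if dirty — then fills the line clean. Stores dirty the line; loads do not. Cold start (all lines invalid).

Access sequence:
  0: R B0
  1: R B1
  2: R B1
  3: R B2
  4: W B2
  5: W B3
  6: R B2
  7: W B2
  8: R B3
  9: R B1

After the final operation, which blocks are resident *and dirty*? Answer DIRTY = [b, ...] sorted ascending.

  0 | R B0 → L0 miss [-]
  1 | R B1 → L1 miss [-]
  2 | R B1 → L1 hit [-]
  3 | R B2 → L0 miss [-]
  4 | W B2 → L0 hit [D]
  5 | W B3 → L1 miss [D]
  6 | R B2 → L0 hit [D]
  7 | W B2 → L0 hit [D]
  8 | R B3 → L1 hit [D]
  9 | R B1 → L1 miss wb→B3 [-]

DIRTY = [2]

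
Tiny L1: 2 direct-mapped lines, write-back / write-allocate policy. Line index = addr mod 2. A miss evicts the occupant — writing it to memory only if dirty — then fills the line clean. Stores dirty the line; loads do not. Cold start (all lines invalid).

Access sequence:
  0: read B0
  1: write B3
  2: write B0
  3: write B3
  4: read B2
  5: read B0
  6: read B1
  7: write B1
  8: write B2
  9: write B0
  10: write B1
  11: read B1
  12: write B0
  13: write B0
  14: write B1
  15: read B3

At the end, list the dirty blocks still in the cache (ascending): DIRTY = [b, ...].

DIRTY = [0]

  0 | R B0 → L0 miss [-]
  1 | W B3 → L1 miss [D]
  2 | W B0 → L0 hit [D]
  3 | W B3 → L1 hit [D]
  4 | R B2 → L0 miss wb→B0 [-]
  5 | R B0 → L0 miss [-]
  6 | R B1 → L1 miss wb→B3 [-]
  7 | W B1 → L1 hit [D]
  8 | W B2 → L0 miss [D]
  9 | W B0 → L0 miss wb→B2 [D]
  10 | W B1 → L1 hit [D]
  11 | R B1 → L1 hit [D]
  12 | W B0 → L0 hit [D]
  13 | W B0 → L0 hit [D]
  14 | W B1 → L1 hit [D]
  15 | R B3 → L1 miss wb→B1 [-]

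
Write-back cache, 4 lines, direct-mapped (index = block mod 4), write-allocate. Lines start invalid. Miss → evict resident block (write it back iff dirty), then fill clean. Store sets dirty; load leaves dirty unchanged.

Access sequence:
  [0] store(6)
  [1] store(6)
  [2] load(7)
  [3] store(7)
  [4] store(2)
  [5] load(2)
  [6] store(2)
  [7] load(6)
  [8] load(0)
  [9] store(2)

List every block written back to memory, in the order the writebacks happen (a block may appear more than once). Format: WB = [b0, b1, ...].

  0 | W B6 → L2 miss [D]
  1 | W B6 → L2 hit [D]
  2 | R B7 → L3 miss [-]
  3 | W B7 → L3 hit [D]
  4 | W B2 → L2 miss wb→B6 [D]
  5 | R B2 → L2 hit [D]
  6 | W B2 → L2 hit [D]
  7 | R B6 → L2 miss wb→B2 [-]
  8 | R B0 → L0 miss [-]
  9 | W B2 → L2 miss [D]

WB = [6, 2]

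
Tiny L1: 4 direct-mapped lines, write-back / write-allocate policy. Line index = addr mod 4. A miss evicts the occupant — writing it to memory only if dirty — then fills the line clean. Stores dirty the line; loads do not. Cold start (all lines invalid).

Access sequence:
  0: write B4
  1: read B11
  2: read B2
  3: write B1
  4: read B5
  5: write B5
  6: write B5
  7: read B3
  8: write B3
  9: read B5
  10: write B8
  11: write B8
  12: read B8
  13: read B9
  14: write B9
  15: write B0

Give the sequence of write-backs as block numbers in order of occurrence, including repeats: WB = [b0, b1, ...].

0: W B4 → L0 miss [D]
1: R B11 → L3 miss [-]
2: R B2 → L2 miss [-]
3: W B1 → L1 miss [D]
4: R B5 → L1 miss wb→B1 [-]
5: W B5 → L1 hit [D]
6: W B5 → L1 hit [D]
7: R B3 → L3 miss [-]
8: W B3 → L3 hit [D]
9: R B5 → L1 hit [D]
10: W B8 → L0 miss wb→B4 [D]
11: W B8 → L0 hit [D]
12: R B8 → L0 hit [D]
13: R B9 → L1 miss wb→B5 [-]
14: W B9 → L1 hit [D]
15: W B0 → L0 miss wb→B8 [D]

WB = [1, 4, 5, 8]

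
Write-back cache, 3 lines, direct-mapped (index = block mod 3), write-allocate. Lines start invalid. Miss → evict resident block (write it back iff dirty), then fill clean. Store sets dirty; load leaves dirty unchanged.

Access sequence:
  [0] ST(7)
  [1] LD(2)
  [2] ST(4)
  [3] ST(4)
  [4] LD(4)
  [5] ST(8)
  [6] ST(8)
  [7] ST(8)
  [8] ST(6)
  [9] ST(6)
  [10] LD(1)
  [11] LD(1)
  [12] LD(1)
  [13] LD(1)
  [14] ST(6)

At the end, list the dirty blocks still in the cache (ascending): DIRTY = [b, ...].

  0 | W B7 → L1 miss [D]
  1 | R B2 → L2 miss [-]
  2 | W B4 → L1 miss wb→B7 [D]
  3 | W B4 → L1 hit [D]
  4 | R B4 → L1 hit [D]
  5 | W B8 → L2 miss [D]
  6 | W B8 → L2 hit [D]
  7 | W B8 → L2 hit [D]
  8 | W B6 → L0 miss [D]
  9 | W B6 → L0 hit [D]
  10 | R B1 → L1 miss wb→B4 [-]
  11 | R B1 → L1 hit [-]
  12 | R B1 → L1 hit [-]
  13 | R B1 → L1 hit [-]
  14 | W B6 → L0 hit [D]

DIRTY = [6, 8]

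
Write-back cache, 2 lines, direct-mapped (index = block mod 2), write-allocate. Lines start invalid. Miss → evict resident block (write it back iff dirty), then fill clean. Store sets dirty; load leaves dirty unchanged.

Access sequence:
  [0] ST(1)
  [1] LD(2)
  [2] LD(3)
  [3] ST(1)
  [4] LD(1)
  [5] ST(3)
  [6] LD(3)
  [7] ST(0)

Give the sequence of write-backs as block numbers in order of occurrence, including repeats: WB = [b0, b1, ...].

WB = [1, 1]

  0 | W B1 → L1 miss [D]
  1 | R B2 → L0 miss [-]
  2 | R B3 → L1 miss wb→B1 [-]
  3 | W B1 → L1 miss [D]
  4 | R B1 → L1 hit [D]
  5 | W B3 → L1 miss wb→B1 [D]
  6 | R B3 → L1 hit [D]
  7 | W B0 → L0 miss [D]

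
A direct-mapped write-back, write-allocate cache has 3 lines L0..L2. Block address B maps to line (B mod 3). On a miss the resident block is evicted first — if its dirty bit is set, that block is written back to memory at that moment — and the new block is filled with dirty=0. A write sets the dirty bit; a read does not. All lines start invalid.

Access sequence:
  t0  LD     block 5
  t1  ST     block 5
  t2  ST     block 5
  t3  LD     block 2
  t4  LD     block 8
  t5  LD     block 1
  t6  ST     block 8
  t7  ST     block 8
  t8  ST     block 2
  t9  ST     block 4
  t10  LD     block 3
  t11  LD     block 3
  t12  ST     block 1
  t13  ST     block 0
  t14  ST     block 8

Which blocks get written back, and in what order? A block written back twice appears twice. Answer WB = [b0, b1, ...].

  0 | R B5 → L2 miss [-]
  1 | W B5 → L2 hit [D]
  2 | W B5 → L2 hit [D]
  3 | R B2 → L2 miss wb→B5 [-]
  4 | R B8 → L2 miss [-]
  5 | R B1 → L1 miss [-]
  6 | W B8 → L2 hit [D]
  7 | W B8 → L2 hit [D]
  8 | W B2 → L2 miss wb→B8 [D]
  9 | W B4 → L1 miss [D]
  10 | R B3 → L0 miss [-]
  11 | R B3 → L0 hit [-]
  12 | W B1 → L1 miss wb→B4 [D]
  13 | W B0 → L0 miss [D]
  14 | W B8 → L2 miss wb→B2 [D]

WB = [5, 8, 4, 2]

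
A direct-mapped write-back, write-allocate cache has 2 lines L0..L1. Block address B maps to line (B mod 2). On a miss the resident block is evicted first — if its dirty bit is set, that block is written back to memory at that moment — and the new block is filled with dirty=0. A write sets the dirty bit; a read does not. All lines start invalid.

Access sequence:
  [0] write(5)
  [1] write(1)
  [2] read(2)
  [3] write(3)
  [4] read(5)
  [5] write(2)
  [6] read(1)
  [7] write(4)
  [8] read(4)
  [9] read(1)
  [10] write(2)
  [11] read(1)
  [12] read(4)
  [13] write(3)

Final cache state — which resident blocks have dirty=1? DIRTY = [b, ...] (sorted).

DIRTY = [3]

  0 | W B5 → L1 miss [D]
  1 | W B1 → L1 miss wb→B5 [D]
  2 | R B2 → L0 miss [-]
  3 | W B3 → L1 miss wb→B1 [D]
  4 | R B5 → L1 miss wb→B3 [-]
  5 | W B2 → L0 hit [D]
  6 | R B1 → L1 miss [-]
  7 | W B4 → L0 miss wb→B2 [D]
  8 | R B4 → L0 hit [D]
  9 | R B1 → L1 hit [-]
  10 | W B2 → L0 miss wb→B4 [D]
  11 | R B1 → L1 hit [-]
  12 | R B4 → L0 miss wb→B2 [-]
  13 | W B3 → L1 miss [D]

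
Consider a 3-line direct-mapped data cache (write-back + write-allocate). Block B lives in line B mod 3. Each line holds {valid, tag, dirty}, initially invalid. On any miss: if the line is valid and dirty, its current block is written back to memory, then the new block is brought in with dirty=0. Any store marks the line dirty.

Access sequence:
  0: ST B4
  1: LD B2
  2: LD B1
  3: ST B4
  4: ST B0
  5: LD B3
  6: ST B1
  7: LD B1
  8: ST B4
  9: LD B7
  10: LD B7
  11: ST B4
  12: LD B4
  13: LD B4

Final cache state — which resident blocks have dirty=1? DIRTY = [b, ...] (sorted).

DIRTY = [4]

0: W B4 -> L1 miss  d=D]
1: R B2 -> L2 miss  d=-]
2: R B1 -> L1 miss wb->B4  d=-]
3: W B4 -> L1 miss  d=D]
4: W B0 -> L0 miss  d=D]
5: R B3 -> L0 miss wb->B0  d=-]
6: W B1 -> L1 miss wb->B4  d=D]
7: R B1 -> L1 hit  d=D]
8: W B4 -> L1 miss wb->B1  d=D]
9: R B7 -> L1 miss wb->B4  d=-]
10: R B7 -> L1 hit  d=-]
11: W B4 -> L1 miss  d=D]
12: R B4 -> L1 hit  d=D]
13: R B4 -> L1 hit  d=D]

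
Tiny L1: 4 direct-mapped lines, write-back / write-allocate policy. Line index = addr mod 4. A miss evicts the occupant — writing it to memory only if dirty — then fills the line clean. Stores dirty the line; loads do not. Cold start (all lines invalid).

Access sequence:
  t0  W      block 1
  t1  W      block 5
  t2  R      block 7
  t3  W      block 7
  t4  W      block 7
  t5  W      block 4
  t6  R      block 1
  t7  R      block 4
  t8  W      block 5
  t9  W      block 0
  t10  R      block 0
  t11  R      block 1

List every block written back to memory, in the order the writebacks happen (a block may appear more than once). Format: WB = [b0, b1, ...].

0: W B1 → L1 miss [D]
1: W B5 → L1 miss wb→B1 [D]
2: R B7 → L3 miss [-]
3: W B7 → L3 hit [D]
4: W B7 → L3 hit [D]
5: W B4 → L0 miss [D]
6: R B1 → L1 miss wb→B5 [-]
7: R B4 → L0 hit [D]
8: W B5 → L1 miss [D]
9: W B0 → L0 miss wb→B4 [D]
10: R B0 → L0 hit [D]
11: R B1 → L1 miss wb→B5 [-]

WB = [1, 5, 4, 5]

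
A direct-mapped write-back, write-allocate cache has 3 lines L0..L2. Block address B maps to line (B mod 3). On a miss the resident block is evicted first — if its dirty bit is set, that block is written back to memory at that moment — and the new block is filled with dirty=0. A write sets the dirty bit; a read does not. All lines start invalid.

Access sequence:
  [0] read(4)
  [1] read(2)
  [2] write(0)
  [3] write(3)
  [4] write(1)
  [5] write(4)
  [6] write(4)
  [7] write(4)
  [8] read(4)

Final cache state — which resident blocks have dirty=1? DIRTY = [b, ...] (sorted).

DIRTY = [3, 4]

0: R B4 -> L1 miss  d=-]
1: R B2 -> L2 miss  d=-]
2: W B0 -> L0 miss  d=D]
3: W B3 -> L0 miss wb->B0  d=D]
4: W B1 -> L1 miss  d=D]
5: W B4 -> L1 miss wb->B1  d=D]
6: W B4 -> L1 hit  d=D]
7: W B4 -> L1 hit  d=D]
8: R B4 -> L1 hit  d=D]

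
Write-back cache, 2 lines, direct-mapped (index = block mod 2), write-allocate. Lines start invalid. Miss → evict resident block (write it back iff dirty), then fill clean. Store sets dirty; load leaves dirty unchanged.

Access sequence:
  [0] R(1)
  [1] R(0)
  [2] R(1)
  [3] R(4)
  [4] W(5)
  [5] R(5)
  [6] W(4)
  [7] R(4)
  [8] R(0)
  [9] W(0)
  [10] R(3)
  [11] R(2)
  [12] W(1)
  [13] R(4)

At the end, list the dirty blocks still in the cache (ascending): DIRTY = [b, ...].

  0 | R B1 → L1 miss [-]
  1 | R B0 → L0 miss [-]
  2 | R B1 → L1 hit [-]
  3 | R B4 → L0 miss [-]
  4 | W B5 → L1 miss [D]
  5 | R B5 → L1 hit [D]
  6 | W B4 → L0 hit [D]
  7 | R B4 → L0 hit [D]
  8 | R B0 → L0 miss wb→B4 [-]
  9 | W B0 → L0 hit [D]
  10 | R B3 → L1 miss wb→B5 [-]
  11 | R B2 → L0 miss wb→B0 [-]
  12 | W B1 → L1 miss [D]
  13 | R B4 → L0 miss [-]

DIRTY = [1]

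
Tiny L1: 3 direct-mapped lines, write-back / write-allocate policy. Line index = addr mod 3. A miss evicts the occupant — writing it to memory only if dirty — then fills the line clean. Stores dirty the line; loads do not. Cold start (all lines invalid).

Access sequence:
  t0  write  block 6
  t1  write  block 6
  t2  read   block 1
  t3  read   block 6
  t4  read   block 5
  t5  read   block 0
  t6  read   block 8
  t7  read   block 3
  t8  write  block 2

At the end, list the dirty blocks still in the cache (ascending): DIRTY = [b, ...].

0: W B6 → L0 miss [D]
1: W B6 → L0 hit [D]
2: R B1 → L1 miss [-]
3: R B6 → L0 hit [D]
4: R B5 → L2 miss [-]
5: R B0 → L0 miss wb→B6 [-]
6: R B8 → L2 miss [-]
7: R B3 → L0 miss [-]
8: W B2 → L2 miss [D]

DIRTY = [2]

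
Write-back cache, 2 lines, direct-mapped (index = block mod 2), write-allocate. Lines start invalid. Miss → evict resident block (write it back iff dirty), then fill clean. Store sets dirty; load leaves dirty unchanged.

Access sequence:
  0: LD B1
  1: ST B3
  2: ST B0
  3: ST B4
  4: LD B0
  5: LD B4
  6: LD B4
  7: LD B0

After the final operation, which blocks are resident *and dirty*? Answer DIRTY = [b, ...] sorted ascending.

DIRTY = [3]

0: R B1 -> L1 miss  d=-]
1: W B3 -> L1 miss  d=D]
2: W B0 -> L0 miss  d=D]
3: W B4 -> L0 miss wb->B0  d=D]
4: R B0 -> L0 miss wb->B4  d=-]
5: R B4 -> L0 miss  d=-]
6: R B4 -> L0 hit  d=-]
7: R B0 -> L0 miss  d=-]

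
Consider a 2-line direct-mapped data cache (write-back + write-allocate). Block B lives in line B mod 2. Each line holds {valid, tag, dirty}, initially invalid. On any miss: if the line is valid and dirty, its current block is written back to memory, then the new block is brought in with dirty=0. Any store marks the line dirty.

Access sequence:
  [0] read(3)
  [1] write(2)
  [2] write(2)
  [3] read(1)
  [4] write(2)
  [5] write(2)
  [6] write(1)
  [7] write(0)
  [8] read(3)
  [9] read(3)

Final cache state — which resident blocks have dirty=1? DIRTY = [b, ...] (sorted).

  0 | R B3 → L1 miss [-]
  1 | W B2 → L0 miss [D]
  2 | W B2 → L0 hit [D]
  3 | R B1 → L1 miss [-]
  4 | W B2 → L0 hit [D]
  5 | W B2 → L0 hit [D]
  6 | W B1 → L1 hit [D]
  7 | W B0 → L0 miss wb→B2 [D]
  8 | R B3 → L1 miss wb→B1 [-]
  9 | R B3 → L1 hit [-]

DIRTY = [0]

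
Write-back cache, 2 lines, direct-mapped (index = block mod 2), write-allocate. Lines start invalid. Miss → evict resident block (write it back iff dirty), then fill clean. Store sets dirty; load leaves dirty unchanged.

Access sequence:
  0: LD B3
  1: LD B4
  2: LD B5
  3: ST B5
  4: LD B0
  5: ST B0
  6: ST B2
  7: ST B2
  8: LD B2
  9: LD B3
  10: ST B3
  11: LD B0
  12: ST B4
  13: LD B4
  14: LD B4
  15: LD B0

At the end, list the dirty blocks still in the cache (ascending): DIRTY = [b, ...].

DIRTY = [3]

0: R B3 → L1 miss [-]
1: R B4 → L0 miss [-]
2: R B5 → L1 miss [-]
3: W B5 → L1 hit [D]
4: R B0 → L0 miss [-]
5: W B0 → L0 hit [D]
6: W B2 → L0 miss wb→B0 [D]
7: W B2 → L0 hit [D]
8: R B2 → L0 hit [D]
9: R B3 → L1 miss wb→B5 [-]
10: W B3 → L1 hit [D]
11: R B0 → L0 miss wb→B2 [-]
12: W B4 → L0 miss [D]
13: R B4 → L0 hit [D]
14: R B4 → L0 hit [D]
15: R B0 → L0 miss wb→B4 [-]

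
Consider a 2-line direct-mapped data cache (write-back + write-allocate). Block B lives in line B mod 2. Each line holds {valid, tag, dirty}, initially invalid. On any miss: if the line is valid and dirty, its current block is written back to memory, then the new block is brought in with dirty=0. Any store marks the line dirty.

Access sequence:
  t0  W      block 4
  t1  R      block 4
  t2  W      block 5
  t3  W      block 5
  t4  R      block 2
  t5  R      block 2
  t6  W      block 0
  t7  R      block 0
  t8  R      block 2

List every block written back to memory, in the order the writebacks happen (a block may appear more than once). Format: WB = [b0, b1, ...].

  0 | W B4 → L0 miss [D]
  1 | R B4 → L0 hit [D]
  2 | W B5 → L1 miss [D]
  3 | W B5 → L1 hit [D]
  4 | R B2 → L0 miss wb→B4 [-]
  5 | R B2 → L0 hit [-]
  6 | W B0 → L0 miss [D]
  7 | R B0 → L0 hit [D]
  8 | R B2 → L0 miss wb→B0 [-]

WB = [4, 0]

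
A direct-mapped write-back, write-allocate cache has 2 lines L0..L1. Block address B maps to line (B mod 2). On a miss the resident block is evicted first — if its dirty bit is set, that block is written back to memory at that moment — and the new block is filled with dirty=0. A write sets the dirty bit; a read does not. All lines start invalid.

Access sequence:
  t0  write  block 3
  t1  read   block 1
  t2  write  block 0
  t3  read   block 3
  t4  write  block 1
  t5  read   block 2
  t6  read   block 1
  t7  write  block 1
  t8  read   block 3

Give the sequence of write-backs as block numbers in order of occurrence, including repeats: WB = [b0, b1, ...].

WB = [3, 0, 1]

  0 | W B3 → L1 miss [D]
  1 | R B1 → L1 miss wb→B3 [-]
  2 | W B0 → L0 miss [D]
  3 | R B3 → L1 miss [-]
  4 | W B1 → L1 miss [D]
  5 | R B2 → L0 miss wb→B0 [-]
  6 | R B1 → L1 hit [D]
  7 | W B1 → L1 hit [D]
  8 | R B3 → L1 miss wb→B1 [-]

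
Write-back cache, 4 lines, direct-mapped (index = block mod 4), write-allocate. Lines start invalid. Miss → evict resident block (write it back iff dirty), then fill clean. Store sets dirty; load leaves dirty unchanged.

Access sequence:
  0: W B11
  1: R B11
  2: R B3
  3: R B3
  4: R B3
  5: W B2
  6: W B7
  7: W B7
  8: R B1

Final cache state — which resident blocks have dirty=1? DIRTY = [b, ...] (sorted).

DIRTY = [2, 7]

  0 | W B11 → L3 miss [D]
  1 | R B11 → L3 hit [D]
  2 | R B3 → L3 miss wb→B11 [-]
  3 | R B3 → L3 hit [-]
  4 | R B3 → L3 hit [-]
  5 | W B2 → L2 miss [D]
  6 | W B7 → L3 miss [D]
  7 | W B7 → L3 hit [D]
  8 | R B1 → L1 miss [-]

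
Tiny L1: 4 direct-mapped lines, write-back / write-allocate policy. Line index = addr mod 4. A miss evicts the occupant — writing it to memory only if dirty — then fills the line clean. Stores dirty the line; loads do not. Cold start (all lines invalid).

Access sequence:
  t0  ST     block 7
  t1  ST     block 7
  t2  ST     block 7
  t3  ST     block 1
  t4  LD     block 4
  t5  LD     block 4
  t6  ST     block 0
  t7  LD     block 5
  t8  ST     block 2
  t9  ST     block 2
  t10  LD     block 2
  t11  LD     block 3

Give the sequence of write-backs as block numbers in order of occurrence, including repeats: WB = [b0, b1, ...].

WB = [1, 7]

0: W B7 -> L3 miss  d=D]
1: W B7 -> L3 hit  d=D]
2: W B7 -> L3 hit  d=D]
3: W B1 -> L1 miss  d=D]
4: R B4 -> L0 miss  d=-]
5: R B4 -> L0 hit  d=-]
6: W B0 -> L0 miss  d=D]
7: R B5 -> L1 miss wb->B1  d=-]
8: W B2 -> L2 miss  d=D]
9: W B2 -> L2 hit  d=D]
10: R B2 -> L2 hit  d=D]
11: R B3 -> L3 miss wb->B7  d=-]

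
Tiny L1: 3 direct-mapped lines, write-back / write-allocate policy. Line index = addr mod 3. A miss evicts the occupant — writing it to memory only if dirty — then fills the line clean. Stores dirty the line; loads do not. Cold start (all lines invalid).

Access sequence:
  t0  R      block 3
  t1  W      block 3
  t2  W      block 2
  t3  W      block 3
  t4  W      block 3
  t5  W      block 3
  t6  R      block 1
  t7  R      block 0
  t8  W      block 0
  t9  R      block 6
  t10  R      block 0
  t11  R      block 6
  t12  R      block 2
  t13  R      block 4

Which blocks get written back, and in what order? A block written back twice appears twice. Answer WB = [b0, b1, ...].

0: R B3 -> L0 miss  d=-]
1: W B3 -> L0 hit  d=D]
2: W B2 -> L2 miss  d=D]
3: W B3 -> L0 hit  d=D]
4: W B3 -> L0 hit  d=D]
5: W B3 -> L0 hit  d=D]
6: R B1 -> L1 miss  d=-]
7: R B0 -> L0 miss wb->B3  d=-]
8: W B0 -> L0 hit  d=D]
9: R B6 -> L0 miss wb->B0  d=-]
10: R B0 -> L0 miss  d=-]
11: R B6 -> L0 miss  d=-]
12: R B2 -> L2 hit  d=D]
13: R B4 -> L1 miss  d=-]

WB = [3, 0]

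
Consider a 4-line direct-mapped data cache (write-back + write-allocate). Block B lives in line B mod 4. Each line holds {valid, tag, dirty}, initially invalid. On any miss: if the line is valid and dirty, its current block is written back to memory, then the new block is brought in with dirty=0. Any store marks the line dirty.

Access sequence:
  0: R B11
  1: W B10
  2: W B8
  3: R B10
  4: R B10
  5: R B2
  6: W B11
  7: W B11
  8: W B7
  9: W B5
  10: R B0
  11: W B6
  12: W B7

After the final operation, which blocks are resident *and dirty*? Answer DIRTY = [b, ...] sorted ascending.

  0 | R B11 → L3 miss [-]
  1 | W B10 → L2 miss [D]
  2 | W B8 → L0 miss [D]
  3 | R B10 → L2 hit [D]
  4 | R B10 → L2 hit [D]
  5 | R B2 → L2 miss wb→B10 [-]
  6 | W B11 → L3 hit [D]
  7 | W B11 → L3 hit [D]
  8 | W B7 → L3 miss wb→B11 [D]
  9 | W B5 → L1 miss [D]
  10 | R B0 → L0 miss wb→B8 [-]
  11 | W B6 → L2 miss [D]
  12 | W B7 → L3 hit [D]

DIRTY = [5, 6, 7]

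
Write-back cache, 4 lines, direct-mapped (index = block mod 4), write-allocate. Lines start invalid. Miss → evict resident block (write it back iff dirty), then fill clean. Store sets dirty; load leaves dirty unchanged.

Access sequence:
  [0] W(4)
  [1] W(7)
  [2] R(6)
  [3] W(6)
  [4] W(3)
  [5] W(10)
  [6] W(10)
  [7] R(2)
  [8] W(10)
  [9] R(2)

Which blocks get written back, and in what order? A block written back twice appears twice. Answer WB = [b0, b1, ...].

WB = [7, 6, 10, 10]

  0 | W B4 → L0 miss [D]
  1 | W B7 → L3 miss [D]
  2 | R B6 → L2 miss [-]
  3 | W B6 → L2 hit [D]
  4 | W B3 → L3 miss wb→B7 [D]
  5 | W B10 → L2 miss wb→B6 [D]
  6 | W B10 → L2 hit [D]
  7 | R B2 → L2 miss wb→B10 [-]
  8 | W B10 → L2 miss [D]
  9 | R B2 → L2 miss wb→B10 [-]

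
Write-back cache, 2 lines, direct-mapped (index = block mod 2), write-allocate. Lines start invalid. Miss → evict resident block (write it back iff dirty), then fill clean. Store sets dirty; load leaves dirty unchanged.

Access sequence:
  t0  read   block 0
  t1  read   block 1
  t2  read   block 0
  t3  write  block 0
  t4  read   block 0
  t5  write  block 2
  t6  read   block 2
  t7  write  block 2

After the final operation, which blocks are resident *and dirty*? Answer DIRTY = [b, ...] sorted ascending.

DIRTY = [2]

0: R B0 -> L0 miss  d=-]
1: R B1 -> L1 miss  d=-]
2: R B0 -> L0 hit  d=-]
3: W B0 -> L0 hit  d=D]
4: R B0 -> L0 hit  d=D]
5: W B2 -> L0 miss wb->B0  d=D]
6: R B2 -> L0 hit  d=D]
7: W B2 -> L0 hit  d=D]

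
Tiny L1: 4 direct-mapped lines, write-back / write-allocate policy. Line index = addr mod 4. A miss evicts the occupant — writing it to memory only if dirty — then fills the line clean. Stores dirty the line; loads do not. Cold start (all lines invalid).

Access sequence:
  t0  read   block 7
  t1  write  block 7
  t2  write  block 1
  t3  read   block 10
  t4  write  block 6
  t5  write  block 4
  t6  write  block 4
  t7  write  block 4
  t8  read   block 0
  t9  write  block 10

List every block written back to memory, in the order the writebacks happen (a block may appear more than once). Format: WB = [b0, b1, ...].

0: R B7 → L3 miss [-]
1: W B7 → L3 hit [D]
2: W B1 → L1 miss [D]
3: R B10 → L2 miss [-]
4: W B6 → L2 miss [D]
5: W B4 → L0 miss [D]
6: W B4 → L0 hit [D]
7: W B4 → L0 hit [D]
8: R B0 → L0 miss wb→B4 [-]
9: W B10 → L2 miss wb→B6 [D]

WB = [4, 6]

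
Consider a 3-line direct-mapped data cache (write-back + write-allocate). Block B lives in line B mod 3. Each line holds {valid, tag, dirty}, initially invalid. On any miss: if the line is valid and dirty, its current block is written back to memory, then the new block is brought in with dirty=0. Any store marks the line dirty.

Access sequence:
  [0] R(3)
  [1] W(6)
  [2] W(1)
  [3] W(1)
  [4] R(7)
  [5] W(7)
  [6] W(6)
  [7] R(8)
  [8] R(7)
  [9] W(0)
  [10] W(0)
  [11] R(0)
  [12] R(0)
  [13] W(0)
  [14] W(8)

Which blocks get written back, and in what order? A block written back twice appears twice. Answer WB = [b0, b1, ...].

0: R B3 -> L0 miss  d=-]
1: W B6 -> L0 miss  d=D]
2: W B1 -> L1 miss  d=D]
3: W B1 -> L1 hit  d=D]
4: R B7 -> L1 miss wb->B1  d=-]
5: W B7 -> L1 hit  d=D]
6: W B6 -> L0 hit  d=D]
7: R B8 -> L2 miss  d=-]
8: R B7 -> L1 hit  d=D]
9: W B0 -> L0 miss wb->B6  d=D]
10: W B0 -> L0 hit  d=D]
11: R B0 -> L0 hit  d=D]
12: R B0 -> L0 hit  d=D]
13: W B0 -> L0 hit  d=D]
14: W B8 -> L2 hit  d=D]

WB = [1, 6]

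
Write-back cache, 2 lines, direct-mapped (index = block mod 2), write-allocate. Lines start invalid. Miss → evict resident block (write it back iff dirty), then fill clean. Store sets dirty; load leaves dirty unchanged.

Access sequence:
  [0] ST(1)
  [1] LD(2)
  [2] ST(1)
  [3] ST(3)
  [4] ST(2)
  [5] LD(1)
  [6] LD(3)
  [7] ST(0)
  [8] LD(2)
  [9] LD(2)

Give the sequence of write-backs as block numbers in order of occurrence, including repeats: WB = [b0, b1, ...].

WB = [1, 3, 2, 0]

0: W B1 → L1 miss [D]
1: R B2 → L0 miss [-]
2: W B1 → L1 hit [D]
3: W B3 → L1 miss wb→B1 [D]
4: W B2 → L0 hit [D]
5: R B1 → L1 miss wb→B3 [-]
6: R B3 → L1 miss [-]
7: W B0 → L0 miss wb→B2 [D]
8: R B2 → L0 miss wb→B0 [-]
9: R B2 → L0 hit [-]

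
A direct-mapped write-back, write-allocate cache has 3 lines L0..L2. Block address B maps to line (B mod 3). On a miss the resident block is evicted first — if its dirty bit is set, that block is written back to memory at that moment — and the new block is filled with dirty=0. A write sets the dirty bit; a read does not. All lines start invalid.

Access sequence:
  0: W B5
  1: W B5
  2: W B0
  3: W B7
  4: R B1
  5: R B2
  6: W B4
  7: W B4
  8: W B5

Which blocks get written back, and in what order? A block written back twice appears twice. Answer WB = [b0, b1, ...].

0: W B5 -> L2 miss  d=D]
1: W B5 -> L2 hit  d=D]
2: W B0 -> L0 miss  d=D]
3: W B7 -> L1 miss  d=D]
4: R B1 -> L1 miss wb->B7  d=-]
5: R B2 -> L2 miss wb->B5  d=-]
6: W B4 -> L1 miss  d=D]
7: W B4 -> L1 hit  d=D]
8: W B5 -> L2 miss  d=D]

WB = [7, 5]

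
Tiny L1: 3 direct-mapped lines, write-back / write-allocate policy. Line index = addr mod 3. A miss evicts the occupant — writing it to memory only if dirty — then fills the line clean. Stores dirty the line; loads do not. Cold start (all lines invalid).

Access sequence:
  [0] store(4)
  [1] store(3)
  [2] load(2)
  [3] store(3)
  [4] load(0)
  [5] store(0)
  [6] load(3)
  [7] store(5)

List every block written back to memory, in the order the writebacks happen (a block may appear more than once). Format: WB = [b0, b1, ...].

WB = [3, 0]

0: W B4 → L1 miss [D]
1: W B3 → L0 miss [D]
2: R B2 → L2 miss [-]
3: W B3 → L0 hit [D]
4: R B0 → L0 miss wb→B3 [-]
5: W B0 → L0 hit [D]
6: R B3 → L0 miss wb→B0 [-]
7: W B5 → L2 miss [D]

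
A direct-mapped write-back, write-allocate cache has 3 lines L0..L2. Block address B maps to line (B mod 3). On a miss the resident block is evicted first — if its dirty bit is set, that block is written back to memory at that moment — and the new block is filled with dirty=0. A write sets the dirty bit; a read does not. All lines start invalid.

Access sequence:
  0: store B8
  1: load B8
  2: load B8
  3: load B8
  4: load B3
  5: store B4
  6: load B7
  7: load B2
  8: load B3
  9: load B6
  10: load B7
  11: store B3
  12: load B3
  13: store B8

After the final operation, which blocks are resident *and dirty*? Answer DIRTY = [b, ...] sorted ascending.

0: W B8 -> L2 miss  d=D]
1: R B8 -> L2 hit  d=D]
2: R B8 -> L2 hit  d=D]
3: R B8 -> L2 hit  d=D]
4: R B3 -> L0 miss  d=-]
5: W B4 -> L1 miss  d=D]
6: R B7 -> L1 miss wb->B4  d=-]
7: R B2 -> L2 miss wb->B8  d=-]
8: R B3 -> L0 hit  d=-]
9: R B6 -> L0 miss  d=-]
10: R B7 -> L1 hit  d=-]
11: W B3 -> L0 miss  d=D]
12: R B3 -> L0 hit  d=D]
13: W B8 -> L2 miss  d=D]

DIRTY = [3, 8]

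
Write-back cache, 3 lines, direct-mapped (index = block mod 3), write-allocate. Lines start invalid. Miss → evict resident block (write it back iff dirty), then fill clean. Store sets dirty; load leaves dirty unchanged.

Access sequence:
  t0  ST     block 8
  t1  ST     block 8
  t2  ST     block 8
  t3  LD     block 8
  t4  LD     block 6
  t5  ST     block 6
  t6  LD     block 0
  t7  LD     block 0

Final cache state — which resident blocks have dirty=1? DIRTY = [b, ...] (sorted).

0: W B8 → L2 miss [D]
1: W B8 → L2 hit [D]
2: W B8 → L2 hit [D]
3: R B8 → L2 hit [D]
4: R B6 → L0 miss [-]
5: W B6 → L0 hit [D]
6: R B0 → L0 miss wb→B6 [-]
7: R B0 → L0 hit [-]

DIRTY = [8]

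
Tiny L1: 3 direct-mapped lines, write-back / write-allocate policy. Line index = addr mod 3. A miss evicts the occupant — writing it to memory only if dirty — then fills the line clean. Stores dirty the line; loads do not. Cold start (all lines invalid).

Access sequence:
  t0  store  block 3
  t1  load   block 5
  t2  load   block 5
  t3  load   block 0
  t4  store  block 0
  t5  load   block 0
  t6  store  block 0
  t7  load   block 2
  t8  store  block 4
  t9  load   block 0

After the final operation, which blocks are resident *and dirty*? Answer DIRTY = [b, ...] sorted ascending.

DIRTY = [0, 4]

  0 | W B3 → L0 miss [D]
  1 | R B5 → L2 miss [-]
  2 | R B5 → L2 hit [-]
  3 | R B0 → L0 miss wb→B3 [-]
  4 | W B0 → L0 hit [D]
  5 | R B0 → L0 hit [D]
  6 | W B0 → L0 hit [D]
  7 | R B2 → L2 miss [-]
  8 | W B4 → L1 miss [D]
  9 | R B0 → L0 hit [D]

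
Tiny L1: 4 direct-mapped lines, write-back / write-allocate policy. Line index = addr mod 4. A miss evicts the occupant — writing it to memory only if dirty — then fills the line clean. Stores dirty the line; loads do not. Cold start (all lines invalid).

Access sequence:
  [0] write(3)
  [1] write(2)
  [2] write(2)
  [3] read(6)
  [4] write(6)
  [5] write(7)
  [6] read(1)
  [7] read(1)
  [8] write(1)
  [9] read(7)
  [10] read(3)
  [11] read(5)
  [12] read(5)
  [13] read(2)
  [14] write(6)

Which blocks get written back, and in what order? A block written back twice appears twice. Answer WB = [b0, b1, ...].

0: W B3 -> L3 miss  d=D]
1: W B2 -> L2 miss  d=D]
2: W B2 -> L2 hit  d=D]
3: R B6 -> L2 miss wb->B2  d=-]
4: W B6 -> L2 hit  d=D]
5: W B7 -> L3 miss wb->B3  d=D]
6: R B1 -> L1 miss  d=-]
7: R B1 -> L1 hit  d=-]
8: W B1 -> L1 hit  d=D]
9: R B7 -> L3 hit  d=D]
10: R B3 -> L3 miss wb->B7  d=-]
11: R B5 -> L1 miss wb->B1  d=-]
12: R B5 -> L1 hit  d=-]
13: R B2 -> L2 miss wb->B6  d=-]
14: W B6 -> L2 miss  d=D]

WB = [2, 3, 7, 1, 6]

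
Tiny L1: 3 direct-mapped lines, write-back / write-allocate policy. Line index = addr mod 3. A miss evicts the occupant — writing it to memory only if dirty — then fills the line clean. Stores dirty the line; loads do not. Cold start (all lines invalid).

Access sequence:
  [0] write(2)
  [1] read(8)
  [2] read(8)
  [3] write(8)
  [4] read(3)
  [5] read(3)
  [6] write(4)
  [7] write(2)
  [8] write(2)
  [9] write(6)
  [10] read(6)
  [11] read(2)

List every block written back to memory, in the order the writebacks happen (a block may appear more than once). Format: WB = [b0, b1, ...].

WB = [2, 8]

0: W B2 → L2 miss [D]
1: R B8 → L2 miss wb→B2 [-]
2: R B8 → L2 hit [-]
3: W B8 → L2 hit [D]
4: R B3 → L0 miss [-]
5: R B3 → L0 hit [-]
6: W B4 → L1 miss [D]
7: W B2 → L2 miss wb→B8 [D]
8: W B2 → L2 hit [D]
9: W B6 → L0 miss [D]
10: R B6 → L0 hit [D]
11: R B2 → L2 hit [D]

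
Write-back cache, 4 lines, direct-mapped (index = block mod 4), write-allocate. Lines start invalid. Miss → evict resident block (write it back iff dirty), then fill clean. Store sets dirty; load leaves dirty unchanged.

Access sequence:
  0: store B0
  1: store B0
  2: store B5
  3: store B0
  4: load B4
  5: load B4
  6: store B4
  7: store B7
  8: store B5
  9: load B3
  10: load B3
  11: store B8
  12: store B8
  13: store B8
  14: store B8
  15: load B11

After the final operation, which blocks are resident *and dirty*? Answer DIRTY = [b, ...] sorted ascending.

0: W B0 → L0 miss [D]
1: W B0 → L0 hit [D]
2: W B5 → L1 miss [D]
3: W B0 → L0 hit [D]
4: R B4 → L0 miss wb→B0 [-]
5: R B4 → L0 hit [-]
6: W B4 → L0 hit [D]
7: W B7 → L3 miss [D]
8: W B5 → L1 hit [D]
9: R B3 → L3 miss wb→B7 [-]
10: R B3 → L3 hit [-]
11: W B8 → L0 miss wb→B4 [D]
12: W B8 → L0 hit [D]
13: W B8 → L0 hit [D]
14: W B8 → L0 hit [D]
15: R B11 → L3 miss [-]

DIRTY = [5, 8]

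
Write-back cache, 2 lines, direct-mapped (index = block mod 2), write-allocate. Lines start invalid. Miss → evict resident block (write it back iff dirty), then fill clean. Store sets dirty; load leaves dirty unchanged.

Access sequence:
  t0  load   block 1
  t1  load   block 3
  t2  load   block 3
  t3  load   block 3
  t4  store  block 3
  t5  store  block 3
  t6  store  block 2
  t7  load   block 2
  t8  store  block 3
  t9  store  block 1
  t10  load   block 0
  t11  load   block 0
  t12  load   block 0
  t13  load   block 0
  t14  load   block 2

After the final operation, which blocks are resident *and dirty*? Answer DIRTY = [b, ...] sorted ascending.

0: R B1 → L1 miss [-]
1: R B3 → L1 miss [-]
2: R B3 → L1 hit [-]
3: R B3 → L1 hit [-]
4: W B3 → L1 hit [D]
5: W B3 → L1 hit [D]
6: W B2 → L0 miss [D]
7: R B2 → L0 hit [D]
8: W B3 → L1 hit [D]
9: W B1 → L1 miss wb→B3 [D]
10: R B0 → L0 miss wb→B2 [-]
11: R B0 → L0 hit [-]
12: R B0 → L0 hit [-]
13: R B0 → L0 hit [-]
14: R B2 → L0 miss [-]

DIRTY = [1]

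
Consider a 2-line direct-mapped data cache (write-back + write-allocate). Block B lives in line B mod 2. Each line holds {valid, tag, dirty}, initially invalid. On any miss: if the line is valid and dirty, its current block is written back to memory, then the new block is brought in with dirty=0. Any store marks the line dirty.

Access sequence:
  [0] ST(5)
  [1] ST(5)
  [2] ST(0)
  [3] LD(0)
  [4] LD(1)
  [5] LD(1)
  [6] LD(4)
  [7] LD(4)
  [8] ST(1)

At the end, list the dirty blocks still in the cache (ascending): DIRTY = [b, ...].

DIRTY = [1]

0: W B5 -> L1 miss  d=D]
1: W B5 -> L1 hit  d=D]
2: W B0 -> L0 miss  d=D]
3: R B0 -> L0 hit  d=D]
4: R B1 -> L1 miss wb->B5  d=-]
5: R B1 -> L1 hit  d=-]
6: R B4 -> L0 miss wb->B0  d=-]
7: R B4 -> L0 hit  d=-]
8: W B1 -> L1 hit  d=D]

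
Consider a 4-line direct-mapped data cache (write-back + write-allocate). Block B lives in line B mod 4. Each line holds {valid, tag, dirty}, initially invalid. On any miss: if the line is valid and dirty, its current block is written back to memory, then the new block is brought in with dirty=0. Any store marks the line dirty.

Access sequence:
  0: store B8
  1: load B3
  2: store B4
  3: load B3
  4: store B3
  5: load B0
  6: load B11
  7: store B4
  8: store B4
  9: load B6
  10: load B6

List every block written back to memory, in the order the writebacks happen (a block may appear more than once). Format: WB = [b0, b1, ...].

WB = [8, 4, 3]

0: W B8 → L0 miss [D]
1: R B3 → L3 miss [-]
2: W B4 → L0 miss wb→B8 [D]
3: R B3 → L3 hit [-]
4: W B3 → L3 hit [D]
5: R B0 → L0 miss wb→B4 [-]
6: R B11 → L3 miss wb→B3 [-]
7: W B4 → L0 miss [D]
8: W B4 → L0 hit [D]
9: R B6 → L2 miss [-]
10: R B6 → L2 hit [-]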